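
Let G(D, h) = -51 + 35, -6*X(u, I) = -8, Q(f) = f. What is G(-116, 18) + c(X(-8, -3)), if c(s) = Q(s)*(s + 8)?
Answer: -32/9 ≈ -3.5556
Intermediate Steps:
X(u, I) = 4/3 (X(u, I) = -1/6*(-8) = 4/3)
c(s) = s*(8 + s) (c(s) = s*(s + 8) = s*(8 + s))
G(D, h) = -16
G(-116, 18) + c(X(-8, -3)) = -16 + 4*(8 + 4/3)/3 = -16 + (4/3)*(28/3) = -16 + 112/9 = -32/9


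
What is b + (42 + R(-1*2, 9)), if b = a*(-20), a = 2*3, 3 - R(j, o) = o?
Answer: -84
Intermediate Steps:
R(j, o) = 3 - o
a = 6
b = -120 (b = 6*(-20) = -120)
b + (42 + R(-1*2, 9)) = -120 + (42 + (3 - 1*9)) = -120 + (42 + (3 - 9)) = -120 + (42 - 6) = -120 + 36 = -84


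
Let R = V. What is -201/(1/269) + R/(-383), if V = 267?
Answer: -20708694/383 ≈ -54070.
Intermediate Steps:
R = 267
-201/(1/269) + R/(-383) = -201/(1/269) + 267/(-383) = -201/1/269 + 267*(-1/383) = -201*269 - 267/383 = -54069 - 267/383 = -20708694/383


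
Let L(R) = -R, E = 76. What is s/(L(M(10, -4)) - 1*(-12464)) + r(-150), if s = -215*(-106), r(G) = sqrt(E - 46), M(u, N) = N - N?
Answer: 11395/6232 + sqrt(30) ≈ 7.3057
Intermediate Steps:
M(u, N) = 0
r(G) = sqrt(30) (r(G) = sqrt(76 - 46) = sqrt(30))
s = 22790
s/(L(M(10, -4)) - 1*(-12464)) + r(-150) = 22790/(-1*0 - 1*(-12464)) + sqrt(30) = 22790/(0 + 12464) + sqrt(30) = 22790/12464 + sqrt(30) = 22790*(1/12464) + sqrt(30) = 11395/6232 + sqrt(30)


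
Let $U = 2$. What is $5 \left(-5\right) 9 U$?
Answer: $-450$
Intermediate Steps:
$5 \left(-5\right) 9 U = 5 \left(-5\right) 9 \cdot 2 = \left(-25\right) 9 \cdot 2 = \left(-225\right) 2 = -450$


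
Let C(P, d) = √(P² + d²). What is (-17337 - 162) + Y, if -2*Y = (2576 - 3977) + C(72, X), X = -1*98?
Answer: -33597/2 - √3697 ≈ -16859.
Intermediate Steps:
X = -98
Y = 1401/2 - √3697 (Y = -((2576 - 3977) + √(72² + (-98)²))/2 = -(-1401 + √(5184 + 9604))/2 = -(-1401 + √14788)/2 = -(-1401 + 2*√3697)/2 = 1401/2 - √3697 ≈ 639.70)
(-17337 - 162) + Y = (-17337 - 162) + (1401/2 - √3697) = -17499 + (1401/2 - √3697) = -33597/2 - √3697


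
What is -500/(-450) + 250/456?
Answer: 1135/684 ≈ 1.6594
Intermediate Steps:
-500/(-450) + 250/456 = -500*(-1/450) + 250*(1/456) = 10/9 + 125/228 = 1135/684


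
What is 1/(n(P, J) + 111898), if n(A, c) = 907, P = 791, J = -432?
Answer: 1/112805 ≈ 8.8649e-6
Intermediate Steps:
1/(n(P, J) + 111898) = 1/(907 + 111898) = 1/112805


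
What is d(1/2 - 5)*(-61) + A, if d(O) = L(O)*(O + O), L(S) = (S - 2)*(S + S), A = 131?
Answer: 64495/2 ≈ 32248.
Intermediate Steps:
L(S) = 2*S*(-2 + S) (L(S) = (-2 + S)*(2*S) = 2*S*(-2 + S))
d(O) = 4*O²*(-2 + O) (d(O) = (2*O*(-2 + O))*(O + O) = (2*O*(-2 + O))*(2*O) = 4*O²*(-2 + O))
d(1/2 - 5)*(-61) + A = (4*(1/2 - 5)²*(-2 + (1/2 - 5)))*(-61) + 131 = (4*(½ - 5)²*(-2 + (½ - 5)))*(-61) + 131 = (4*(-9/2)²*(-2 - 9/2))*(-61) + 131 = (4*(81/4)*(-13/2))*(-61) + 131 = -1053/2*(-61) + 131 = 64233/2 + 131 = 64495/2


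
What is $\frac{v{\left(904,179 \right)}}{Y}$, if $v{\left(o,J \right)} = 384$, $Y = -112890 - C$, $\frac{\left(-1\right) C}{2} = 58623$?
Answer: $\frac{32}{363} \approx 0.088154$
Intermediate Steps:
$C = -117246$ ($C = \left(-2\right) 58623 = -117246$)
$Y = 4356$ ($Y = -112890 - -117246 = -112890 + 117246 = 4356$)
$\frac{v{\left(904,179 \right)}}{Y} = \frac{384}{4356} = 384 \cdot \frac{1}{4356} = \frac{32}{363}$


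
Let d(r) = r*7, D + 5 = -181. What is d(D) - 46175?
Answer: -47477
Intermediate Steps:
D = -186 (D = -5 - 181 = -186)
d(r) = 7*r
d(D) - 46175 = 7*(-186) - 46175 = -1302 - 46175 = -47477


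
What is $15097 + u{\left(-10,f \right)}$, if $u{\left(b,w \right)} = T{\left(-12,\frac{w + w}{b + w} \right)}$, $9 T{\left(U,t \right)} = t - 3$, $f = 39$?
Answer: $\frac{437812}{29} \approx 15097.0$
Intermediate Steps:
$T{\left(U,t \right)} = - \frac{1}{3} + \frac{t}{9}$ ($T{\left(U,t \right)} = \frac{t - 3}{9} = \frac{-3 + t}{9} = - \frac{1}{3} + \frac{t}{9}$)
$u{\left(b,w \right)} = - \frac{1}{3} + \frac{2 w}{9 \left(b + w\right)}$ ($u{\left(b,w \right)} = - \frac{1}{3} + \frac{\left(w + w\right) \frac{1}{b + w}}{9} = - \frac{1}{3} + \frac{2 w \frac{1}{b + w}}{9} = - \frac{1}{3} + \frac{2 w}{9 \left(b + w\right)}$)
$15097 + u{\left(-10,f \right)} = 15097 + \frac{\left(- \frac{1}{3}\right) \left(-10\right) - \frac{13}{3}}{-10 + 39} = 15097 + \frac{\frac{10}{3} - \frac{13}{3}}{29} = 15097 + \frac{1}{29} \left(-1\right) = 15097 - \frac{1}{29} = \frac{437812}{29}$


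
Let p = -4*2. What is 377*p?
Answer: -3016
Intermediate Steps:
p = -8
377*p = 377*(-8) = -3016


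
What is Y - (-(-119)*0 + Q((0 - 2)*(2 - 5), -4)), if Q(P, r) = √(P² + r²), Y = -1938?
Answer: -1938 - 2*√13 ≈ -1945.2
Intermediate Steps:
Y - (-(-119)*0 + Q((0 - 2)*(2 - 5), -4)) = -1938 - (-(-119)*0 + √(((0 - 2)*(2 - 5))² + (-4)²)) = -1938 - (-17*0 + √((-2*(-3))² + 16)) = -1938 - (0 + √(6² + 16)) = -1938 - (0 + √(36 + 16)) = -1938 - (0 + √52) = -1938 - (0 + 2*√13) = -1938 - 2*√13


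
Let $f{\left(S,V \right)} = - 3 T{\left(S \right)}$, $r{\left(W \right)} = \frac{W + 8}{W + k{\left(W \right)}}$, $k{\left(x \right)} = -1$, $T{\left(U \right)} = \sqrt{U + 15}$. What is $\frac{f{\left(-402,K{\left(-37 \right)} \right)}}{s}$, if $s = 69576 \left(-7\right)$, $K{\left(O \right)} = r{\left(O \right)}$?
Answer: $\frac{3 i \sqrt{43}}{162344} \approx 0.00012118 i$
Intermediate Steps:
$T{\left(U \right)} = \sqrt{15 + U}$
$r{\left(W \right)} = \frac{8 + W}{-1 + W}$ ($r{\left(W \right)} = \frac{W + 8}{W - 1} = \frac{8 + W}{-1 + W}$)
$K{\left(O \right)} = \frac{8 + O}{-1 + O}$
$f{\left(S,V \right)} = - 3 \sqrt{15 + S}$
$s = -487032$
$\frac{f{\left(-402,K{\left(-37 \right)} \right)}}{s} = \frac{\left(-3\right) \sqrt{15 - 402}}{-487032} = - 3 \sqrt{-387} \left(- \frac{1}{487032}\right) = - 3 \cdot 3 i \sqrt{43} \left(- \frac{1}{487032}\right) = - 9 i \sqrt{43} \left(- \frac{1}{487032}\right) = \frac{3 i \sqrt{43}}{162344}$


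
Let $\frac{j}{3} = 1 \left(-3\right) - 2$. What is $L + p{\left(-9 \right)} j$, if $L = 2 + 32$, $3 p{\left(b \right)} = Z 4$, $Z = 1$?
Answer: $14$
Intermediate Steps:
$p{\left(b \right)} = \frac{4}{3}$ ($p{\left(b \right)} = \frac{1 \cdot 4}{3} = \frac{1}{3} \cdot 4 = \frac{4}{3}$)
$L = 34$
$j = -15$ ($j = 3 \left(1 \left(-3\right) - 2\right) = 3 \left(-3 - 2\right) = 3 \left(-5\right) = -15$)
$L + p{\left(-9 \right)} j = 34 + \frac{4}{3} \left(-15\right) = 34 - 20 = 14$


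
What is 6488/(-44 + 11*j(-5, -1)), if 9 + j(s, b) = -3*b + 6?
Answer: -1622/11 ≈ -147.45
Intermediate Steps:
j(s, b) = -3 - 3*b (j(s, b) = -9 + (-3*b + 6) = -9 + (6 - 3*b) = -3 - 3*b)
6488/(-44 + 11*j(-5, -1)) = 6488/(-44 + 11*(-3 - 3*(-1))) = 6488/(-44 + 11*(-3 + 3)) = 6488/(-44 + 11*0) = 6488/(-44 + 0) = 6488/(-44) = 6488*(-1/44) = -1622/11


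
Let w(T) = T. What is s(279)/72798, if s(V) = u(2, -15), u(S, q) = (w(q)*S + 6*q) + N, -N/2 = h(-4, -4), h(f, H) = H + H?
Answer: -52/36399 ≈ -0.0014286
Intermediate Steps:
h(f, H) = 2*H
N = 16 (N = -4*(-4) = -2*(-8) = 16)
u(S, q) = 16 + 6*q + S*q (u(S, q) = (q*S + 6*q) + 16 = (S*q + 6*q) + 16 = (6*q + S*q) + 16 = 16 + 6*q + S*q)
s(V) = -104 (s(V) = 16 + 6*(-15) + 2*(-15) = 16 - 90 - 30 = -104)
s(279)/72798 = -104/72798 = -104*1/72798 = -52/36399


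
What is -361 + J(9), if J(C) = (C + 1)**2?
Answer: -261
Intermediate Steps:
J(C) = (1 + C)**2
-361 + J(9) = -361 + (1 + 9)**2 = -361 + 10**2 = -361 + 100 = -261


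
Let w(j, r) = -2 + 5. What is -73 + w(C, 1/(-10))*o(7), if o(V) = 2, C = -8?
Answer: -67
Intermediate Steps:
w(j, r) = 3
-73 + w(C, 1/(-10))*o(7) = -73 + 3*2 = -73 + 6 = -67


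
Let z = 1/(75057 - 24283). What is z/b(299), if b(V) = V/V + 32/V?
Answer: 299/16806194 ≈ 1.7791e-5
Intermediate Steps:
b(V) = 1 + 32/V
z = 1/50774 ≈ 1.9695e-5
z/b(299) = 1/(50774*(((32 + 299)/299))) = 1/(50774*(((1/299)*331))) = 1/(50774*(331/299)) = (1/50774)*(299/331) = 299/16806194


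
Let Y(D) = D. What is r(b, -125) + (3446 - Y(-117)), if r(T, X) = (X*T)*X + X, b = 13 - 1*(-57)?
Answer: 1097188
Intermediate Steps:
b = 70 (b = 13 + 57 = 70)
r(T, X) = X + T*X**2 (r(T, X) = (T*X)*X + X = T*X**2 + X = X + T*X**2)
r(b, -125) + (3446 - Y(-117)) = -125*(1 + 70*(-125)) + (3446 - 1*(-117)) = -125*(1 - 8750) + (3446 + 117) = -125*(-8749) + 3563 = 1093625 + 3563 = 1097188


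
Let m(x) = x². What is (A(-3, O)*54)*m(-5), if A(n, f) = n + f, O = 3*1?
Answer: 0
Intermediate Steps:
O = 3
A(n, f) = f + n
(A(-3, O)*54)*m(-5) = ((3 - 3)*54)*(-5)² = (0*54)*25 = 0*25 = 0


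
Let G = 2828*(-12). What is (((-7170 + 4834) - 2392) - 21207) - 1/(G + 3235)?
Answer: -796230434/30701 ≈ -25935.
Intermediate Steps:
G = -33936
(((-7170 + 4834) - 2392) - 21207) - 1/(G + 3235) = (((-7170 + 4834) - 2392) - 21207) - 1/(-33936 + 3235) = ((-2336 - 2392) - 21207) - 1/(-30701) = (-4728 - 21207) - 1*(-1/30701) = -25935 + 1/30701 = -796230434/30701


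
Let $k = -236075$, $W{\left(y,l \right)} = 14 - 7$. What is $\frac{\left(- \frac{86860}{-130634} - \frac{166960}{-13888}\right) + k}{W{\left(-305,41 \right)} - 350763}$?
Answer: $\frac{1434314615}{2131193456} \approx 0.67301$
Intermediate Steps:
$W{\left(y,l \right)} = 7$ ($W{\left(y,l \right)} = 14 - 7 = 7$)
$\frac{\left(- \frac{86860}{-130634} - \frac{166960}{-13888}\right) + k}{W{\left(-305,41 \right)} - 350763} = \frac{\left(- \frac{86860}{-130634} - \frac{166960}{-13888}\right) - 236075}{7 - 350763} = \frac{\left(\left(-86860\right) \left(- \frac{1}{130634}\right) - - \frac{10435}{868}\right) - 236075}{-350756} = \left(\left(\frac{1010}{1519} + \frac{10435}{868}\right) - 236075\right) \left(- \frac{1}{350756}\right) = \left(\frac{77085}{6076} - 236075\right) \left(- \frac{1}{350756}\right) = \left(- \frac{1434314615}{6076}\right) \left(- \frac{1}{350756}\right) = \frac{1434314615}{2131193456}$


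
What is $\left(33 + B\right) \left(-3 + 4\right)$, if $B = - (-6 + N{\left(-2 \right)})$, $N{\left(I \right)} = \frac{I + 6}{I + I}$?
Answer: $40$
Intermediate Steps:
$N{\left(I \right)} = \frac{6 + I}{2 I}$
$B = 7$ ($B = - (-6 + \frac{6 - 2}{2 \left(-2\right)}) = - (-6 + \frac{1}{2} \left(- \frac{1}{2}\right) 4) = - (-6 - 1) = \left(-1\right) \left(-7\right) = 7$)
$\left(33 + B\right) \left(-3 + 4\right) = \left(33 + 7\right) \left(-3 + 4\right) = 40 \cdot 1 = 40$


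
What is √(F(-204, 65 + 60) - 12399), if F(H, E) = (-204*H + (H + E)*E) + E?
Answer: 3*√2163 ≈ 139.52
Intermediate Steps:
F(H, E) = E - 204*H + E*(E + H) (F(H, E) = (-204*H + (E + H)*E) + E = (-204*H + E*(E + H)) + E = E - 204*H + E*(E + H))
√(F(-204, 65 + 60) - 12399) = √(((65 + 60) + (65 + 60)² - 204*(-204) + (65 + 60)*(-204)) - 12399) = √((125 + 125² + 41616 + 125*(-204)) - 12399) = √((125 + 15625 + 41616 - 25500) - 12399) = √(31866 - 12399) = √19467 = 3*√2163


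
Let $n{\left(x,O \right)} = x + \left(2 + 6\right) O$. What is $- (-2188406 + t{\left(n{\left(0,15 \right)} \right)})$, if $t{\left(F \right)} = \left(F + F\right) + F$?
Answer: $2188046$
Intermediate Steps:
$n{\left(x,O \right)} = x + 8 O$
$t{\left(F \right)} = 3 F$ ($t{\left(F \right)} = 2 F + F = 3 F$)
$- (-2188406 + t{\left(n{\left(0,15 \right)} \right)}) = - (-2188406 + 3 \left(0 + 8 \cdot 15\right)) = - (-2188406 + 3 \left(0 + 120\right)) = - (-2188406 + 3 \cdot 120) = - (-2188406 + 360) = \left(-1\right) \left(-2188046\right) = 2188046$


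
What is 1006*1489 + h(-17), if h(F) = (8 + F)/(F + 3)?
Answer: 20971085/14 ≈ 1.4979e+6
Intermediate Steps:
h(F) = (8 + F)/(3 + F)
1006*1489 + h(-17) = 1006*1489 + (8 - 17)/(3 - 17) = 1497934 - 9/(-14) = 1497934 - 1/14*(-9) = 1497934 + 9/14 = 20971085/14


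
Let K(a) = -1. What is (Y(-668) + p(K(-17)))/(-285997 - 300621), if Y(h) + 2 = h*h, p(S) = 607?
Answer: -446829/586618 ≈ -0.76170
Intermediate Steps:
Y(h) = -2 + h² (Y(h) = -2 + h*h = -2 + h²)
(Y(-668) + p(K(-17)))/(-285997 - 300621) = ((-2 + (-668)²) + 607)/(-285997 - 300621) = ((-2 + 446224) + 607)/(-586618) = (446222 + 607)*(-1/586618) = 446829*(-1/586618) = -446829/586618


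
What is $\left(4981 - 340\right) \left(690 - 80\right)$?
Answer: $2831010$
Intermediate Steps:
$\left(4981 - 340\right) \left(690 - 80\right) = 4641 \cdot 610 = 2831010$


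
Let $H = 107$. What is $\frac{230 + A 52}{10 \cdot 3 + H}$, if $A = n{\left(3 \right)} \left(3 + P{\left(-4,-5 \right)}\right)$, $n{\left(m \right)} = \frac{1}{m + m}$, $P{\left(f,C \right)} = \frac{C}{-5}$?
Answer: $\frac{794}{411} \approx 1.9319$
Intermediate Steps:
$P{\left(f,C \right)} = - \frac{C}{5}$ ($P{\left(f,C \right)} = C \left(- \frac{1}{5}\right) = - \frac{C}{5}$)
$n{\left(m \right)} = \frac{1}{2 m}$
$A = \frac{2}{3}$ ($A = \frac{1}{2 \cdot 3} \left(3 - -1\right) = \frac{1}{2} \cdot \frac{1}{3} \left(3 + 1\right) = \frac{1}{6} \cdot 4 = \frac{2}{3} \approx 0.66667$)
$\frac{230 + A 52}{10 \cdot 3 + H} = \frac{230 + \frac{2}{3} \cdot 52}{10 \cdot 3 + 107} = \frac{230 + \frac{104}{3}}{30 + 107} = \frac{794}{3 \cdot 137} = \frac{794}{3} \cdot \frac{1}{137} = \frac{794}{411}$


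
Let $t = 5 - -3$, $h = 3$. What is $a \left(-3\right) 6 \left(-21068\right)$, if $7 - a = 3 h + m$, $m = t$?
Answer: $-3792240$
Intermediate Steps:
$t = 8$ ($t = 5 + 3 = 8$)
$m = 8$
$a = -10$ ($a = 7 - \left(3 \cdot 3 + 8\right) = 7 - \left(9 + 8\right) = 7 - 17 = -10$)
$a \left(-3\right) 6 \left(-21068\right) = \left(-10\right) \left(-3\right) 6 \left(-21068\right) = 30 \cdot 6 \left(-21068\right) = 180 \left(-21068\right) = -3792240$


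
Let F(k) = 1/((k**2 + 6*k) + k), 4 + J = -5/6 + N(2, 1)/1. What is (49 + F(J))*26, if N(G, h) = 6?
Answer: 437918/343 ≈ 1276.7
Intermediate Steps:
J = 7/6 (J = -4 + (-5/6 + 6/1) = -4 + (-5*1/6 + 6*1) = -4 + (-5/6 + 6) = -4 + 31/6 = 7/6 ≈ 1.1667)
F(k) = 1/(k**2 + 7*k)
(49 + F(J))*26 = (49 + 1/((7/6)*(7 + 7/6)))*26 = (49 + 6/(7*(49/6)))*26 = (49 + (6/7)*(6/49))*26 = (49 + 36/343)*26 = (16843/343)*26 = 437918/343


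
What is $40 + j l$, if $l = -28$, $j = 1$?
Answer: $12$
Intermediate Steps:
$40 + j l = 40 + 1 \left(-28\right) = 40 - 28 = 12$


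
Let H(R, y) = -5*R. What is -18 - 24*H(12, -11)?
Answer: 1422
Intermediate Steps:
-18 - 24*H(12, -11) = -18 - (-120)*12 = -18 - 24*(-60) = -18 + 1440 = 1422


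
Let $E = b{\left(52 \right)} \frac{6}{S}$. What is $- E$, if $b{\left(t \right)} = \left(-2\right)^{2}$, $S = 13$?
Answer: $- \frac{24}{13} \approx -1.8462$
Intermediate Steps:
$b{\left(t \right)} = 4$
$E = \frac{24}{13}$ ($E = 4 \cdot \frac{6}{13} = \frac{24}{13} \approx 1.8462$)
$- E = \left(-1\right) \frac{24}{13} = - \frac{24}{13}$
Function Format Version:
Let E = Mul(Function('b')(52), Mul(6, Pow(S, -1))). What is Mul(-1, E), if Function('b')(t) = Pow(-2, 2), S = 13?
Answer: Rational(-24, 13) ≈ -1.8462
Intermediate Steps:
Function('b')(t) = 4
E = Rational(24, 13) (E = Mul(4, Mul(6, Pow(13, -1))) = Mul(4, Mul(6, Rational(1, 13))) = Mul(4, Rational(6, 13)) = Rational(24, 13) ≈ 1.8462)
Mul(-1, E) = Mul(-1, Rational(24, 13)) = Rational(-24, 13)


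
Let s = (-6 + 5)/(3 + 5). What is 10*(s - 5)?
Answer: -205/4 ≈ -51.250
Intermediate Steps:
s = -⅛ (s = -1/8 = -1*⅛ = -⅛ ≈ -0.12500)
10*(s - 5) = 10*(-⅛ - 5) = 10*(-41/8) = -205/4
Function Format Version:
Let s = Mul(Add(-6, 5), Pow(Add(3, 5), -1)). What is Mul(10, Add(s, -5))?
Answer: Rational(-205, 4) ≈ -51.250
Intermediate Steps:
s = Rational(-1, 8) (s = Mul(-1, Pow(8, -1)) = Mul(-1, Rational(1, 8)) = Rational(-1, 8) ≈ -0.12500)
Mul(10, Add(s, -5)) = Mul(10, Add(Rational(-1, 8), -5)) = Mul(10, Rational(-41, 8)) = Rational(-205, 4)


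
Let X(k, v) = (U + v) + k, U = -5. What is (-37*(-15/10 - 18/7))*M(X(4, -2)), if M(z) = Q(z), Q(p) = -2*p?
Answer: 6327/7 ≈ 903.86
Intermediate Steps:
X(k, v) = -5 + k + v (X(k, v) = (-5 + v) + k = -5 + k + v)
M(z) = -2*z
(-37*(-15/10 - 18/7))*M(X(4, -2)) = (-37*(-15/10 - 18/7))*(-2*(-5 + 4 - 2)) = (-37*(-15*⅒ - 18*⅐))*(-2*(-3)) = -37*(-3/2 - 18/7)*6 = -37*(-57/14)*6 = (2109/14)*6 = 6327/7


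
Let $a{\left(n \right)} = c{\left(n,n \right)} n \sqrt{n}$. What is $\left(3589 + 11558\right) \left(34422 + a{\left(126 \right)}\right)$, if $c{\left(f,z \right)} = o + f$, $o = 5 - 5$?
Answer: $521390034 + 721421316 \sqrt{14} \approx 3.2207 \cdot 10^{9}$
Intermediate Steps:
$o = 0$
$c{\left(f,z \right)} = f$ ($c{\left(f,z \right)} = 0 + f = f$)
$a{\left(n \right)} = n^{\frac{5}{2}}$ ($a{\left(n \right)} = n n \sqrt{n} = n^{2} \sqrt{n} = n^{\frac{5}{2}}$)
$\left(3589 + 11558\right) \left(34422 + a{\left(126 \right)}\right) = \left(3589 + 11558\right) \left(34422 + 126^{\frac{5}{2}}\right) = 15147 \left(34422 + 47628 \sqrt{14}\right) = 521390034 + 721421316 \sqrt{14}$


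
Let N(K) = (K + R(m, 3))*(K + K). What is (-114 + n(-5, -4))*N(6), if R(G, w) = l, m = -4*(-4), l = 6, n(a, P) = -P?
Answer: -15840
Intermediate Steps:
m = 16
R(G, w) = 6
N(K) = 2*K*(6 + K) (N(K) = (K + 6)*(K + K) = (6 + K)*(2*K) = 2*K*(6 + K))
(-114 + n(-5, -4))*N(6) = (-114 - 1*(-4))*(2*6*(6 + 6)) = (-114 + 4)*(2*6*12) = -110*144 = -15840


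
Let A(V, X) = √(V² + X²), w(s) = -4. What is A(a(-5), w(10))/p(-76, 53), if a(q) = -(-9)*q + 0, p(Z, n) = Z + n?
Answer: -√2041/23 ≈ -1.9642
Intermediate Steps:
a(q) = 9*q (a(q) = 9*q + 0 = 9*q)
A(a(-5), w(10))/p(-76, 53) = √((9*(-5))² + (-4)²)/(-76 + 53) = √((-45)² + 16)/(-23) = √(2025 + 16)*(-1/23) = √2041*(-1/23) = -√2041/23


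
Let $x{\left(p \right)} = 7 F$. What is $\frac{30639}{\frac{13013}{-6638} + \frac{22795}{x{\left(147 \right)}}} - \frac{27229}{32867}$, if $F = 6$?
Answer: $\frac{69161423920573}{1238811986422} \approx 55.829$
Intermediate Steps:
$x{\left(p \right)} = 42$ ($x{\left(p \right)} = 7 \cdot 6 = 42$)
$\frac{30639}{\frac{13013}{-6638} + \frac{22795}{x{\left(147 \right)}}} - \frac{27229}{32867} = \frac{30639}{\frac{13013}{-6638} + \frac{22795}{42}} - \frac{27229}{32867} = \frac{30639}{13013 \left(- \frac{1}{6638}\right) + 22795 \cdot \frac{1}{42}} - \frac{27229}{32867} = \frac{30639}{- \frac{13013}{6638} + \frac{22795}{42}} - \frac{27229}{32867} = \frac{30639}{\frac{37691666}{69699}} - \frac{27229}{32867} = 30639 \cdot \frac{69699}{37691666} - \frac{27229}{32867} = \frac{2135507661}{37691666} - \frac{27229}{32867} = \frac{69161423920573}{1238811986422}$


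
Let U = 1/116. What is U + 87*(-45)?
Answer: -454139/116 ≈ -3915.0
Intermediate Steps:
U = 1/116 ≈ 0.0086207
U + 87*(-45) = 1/116 + 87*(-45) = 1/116 - 3915 = -454139/116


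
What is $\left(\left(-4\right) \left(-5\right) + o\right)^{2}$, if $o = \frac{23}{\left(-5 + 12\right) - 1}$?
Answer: $\frac{20449}{36} \approx 568.03$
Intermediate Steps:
$o = \frac{23}{6}$ ($o = \frac{23}{7 - 1} = \frac{23}{6} \approx 3.8333$)
$\left(\left(-4\right) \left(-5\right) + o\right)^{2} = \left(\left(-4\right) \left(-5\right) + \frac{23}{6}\right)^{2} = \left(20 + \frac{23}{6}\right)^{2} = \left(\frac{143}{6}\right)^{2} = \frac{20449}{36}$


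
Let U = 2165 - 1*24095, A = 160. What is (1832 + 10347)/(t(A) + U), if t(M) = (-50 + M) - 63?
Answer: -12179/21883 ≈ -0.55655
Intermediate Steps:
t(M) = -113 + M
U = -21930 (U = 2165 - 24095 = -21930)
(1832 + 10347)/(t(A) + U) = (1832 + 10347)/((-113 + 160) - 21930) = 12179/(47 - 21930) = 12179/(-21883) = 12179*(-1/21883) = -12179/21883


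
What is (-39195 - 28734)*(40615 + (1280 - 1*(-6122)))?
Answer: -3261746793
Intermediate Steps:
(-39195 - 28734)*(40615 + (1280 - 1*(-6122))) = -67929*(40615 + (1280 + 6122)) = -67929*(40615 + 7402) = -67929*48017 = -3261746793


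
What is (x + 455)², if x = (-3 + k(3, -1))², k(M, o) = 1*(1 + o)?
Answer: 215296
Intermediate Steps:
k(M, o) = 1 + o
x = 9 (x = (-3 + (1 - 1))² = (-3 + 0)² = (-3)² = 9)
(x + 455)² = (9 + 455)² = 464² = 215296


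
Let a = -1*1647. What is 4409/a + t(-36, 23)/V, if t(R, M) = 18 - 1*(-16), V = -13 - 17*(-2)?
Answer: -12197/11529 ≈ -1.0579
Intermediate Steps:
V = 21 (V = -13 + 34 = 21)
t(R, M) = 34 (t(R, M) = 18 + 16 = 34)
a = -1647
4409/a + t(-36, 23)/V = 4409/(-1647) + 34/21 = 4409*(-1/1647) + 34*(1/21) = -4409/1647 + 34/21 = -12197/11529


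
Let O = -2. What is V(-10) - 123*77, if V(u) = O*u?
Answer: -9451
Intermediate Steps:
V(u) = -2*u
V(-10) - 123*77 = -2*(-10) - 123*77 = 20 - 9471 = -9451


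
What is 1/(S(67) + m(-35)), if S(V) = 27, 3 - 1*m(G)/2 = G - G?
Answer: 1/33 ≈ 0.030303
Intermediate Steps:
m(G) = 6 (m(G) = 6 - 2*(G - G) = 6 - 2*0 = 6 + 0 = 6)
1/(S(67) + m(-35)) = 1/(27 + 6) = 1/33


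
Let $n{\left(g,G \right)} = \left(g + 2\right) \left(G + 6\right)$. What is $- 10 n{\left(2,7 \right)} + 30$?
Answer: $-490$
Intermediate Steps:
$n{\left(g,G \right)} = \left(2 + g\right) \left(6 + G\right)$
$- 10 n{\left(2,7 \right)} + 30 = - 10 \left(12 + 2 \cdot 7 + 6 \cdot 2 + 7 \cdot 2\right) + 30 = - 10 \left(12 + 14 + 12 + 14\right) + 30 = \left(-10\right) 52 + 30 = -520 + 30 = -490$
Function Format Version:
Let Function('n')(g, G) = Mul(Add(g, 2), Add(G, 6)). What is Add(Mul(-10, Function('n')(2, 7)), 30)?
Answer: -490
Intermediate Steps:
Function('n')(g, G) = Mul(Add(2, g), Add(6, G))
Add(Mul(-10, Function('n')(2, 7)), 30) = Add(Mul(-10, Add(12, Mul(2, 7), Mul(6, 2), Mul(7, 2))), 30) = Add(Mul(-10, Add(12, 14, 12, 14)), 30) = Add(Mul(-10, 52), 30) = Add(-520, 30) = -490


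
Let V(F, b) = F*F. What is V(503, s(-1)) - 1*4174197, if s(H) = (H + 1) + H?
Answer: -3921188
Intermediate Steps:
s(H) = 1 + 2*H (s(H) = (1 + H) + H = 1 + 2*H)
V(F, b) = F²
V(503, s(-1)) - 1*4174197 = 503² - 1*4174197 = 253009 - 4174197 = -3921188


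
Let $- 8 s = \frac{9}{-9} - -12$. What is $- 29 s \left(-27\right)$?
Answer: $- \frac{8613}{8} \approx -1076.6$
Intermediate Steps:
$s = - \frac{11}{8}$ ($s = - \frac{\frac{9}{-9} - -12}{8} = - \frac{9 \left(- \frac{1}{9}\right) + 12}{8} = - \frac{-1 + 12}{8} = \left(- \frac{1}{8}\right) 11 = - \frac{11}{8} \approx -1.375$)
$- 29 s \left(-27\right) = \left(-29\right) \left(- \frac{11}{8}\right) \left(-27\right) = \frac{319}{8} \left(-27\right) = - \frac{8613}{8}$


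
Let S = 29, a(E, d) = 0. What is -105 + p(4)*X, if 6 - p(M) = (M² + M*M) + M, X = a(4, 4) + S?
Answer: -975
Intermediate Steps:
X = 29 (X = 0 + 29 = 29)
p(M) = 6 - M - 2*M² (p(M) = 6 - ((M² + M*M) + M) = 6 - ((M² + M²) + M) = 6 - (2*M² + M) = 6 - (M + 2*M²) = 6 + (-M - 2*M²) = 6 - M - 2*M²)
-105 + p(4)*X = -105 + (6 - 1*4 - 2*4²)*29 = -105 + (6 - 4 - 2*16)*29 = -105 + (6 - 4 - 32)*29 = -105 - 30*29 = -105 - 870 = -975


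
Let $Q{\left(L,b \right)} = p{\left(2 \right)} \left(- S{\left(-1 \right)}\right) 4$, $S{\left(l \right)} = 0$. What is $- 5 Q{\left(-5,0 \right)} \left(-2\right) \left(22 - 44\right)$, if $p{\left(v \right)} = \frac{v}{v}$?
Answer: $0$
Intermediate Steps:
$p{\left(v \right)} = 1$
$Q{\left(L,b \right)} = 0$ ($Q{\left(L,b \right)} = 1 \left(\left(-1\right) 0\right) 4 = 1 \cdot 0 \cdot 4 = 0 \cdot 4 = 0$)
$- 5 Q{\left(-5,0 \right)} \left(-2\right) \left(22 - 44\right) = \left(-5\right) 0 \left(-2\right) \left(22 - 44\right) = 0 \left(-2\right) \left(-22\right) = 0 \left(-22\right) = 0$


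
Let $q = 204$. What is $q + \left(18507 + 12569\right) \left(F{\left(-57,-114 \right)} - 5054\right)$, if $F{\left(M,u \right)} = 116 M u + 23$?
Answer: $23267751216$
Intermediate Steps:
$F{\left(M,u \right)} = 23 + 116 M u$ ($F{\left(M,u \right)} = 116 M u + 23 = 23 + 116 M u$)
$q + \left(18507 + 12569\right) \left(F{\left(-57,-114 \right)} - 5054\right) = 204 + \left(18507 + 12569\right) \left(\left(23 + 116 \left(-57\right) \left(-114\right)\right) - 5054\right) = 204 + 31076 \left(\left(23 + 753768\right) - 5054\right) = 204 + 31076 \left(753791 - 5054\right) = 204 + 31076 \cdot 748737 = 204 + 23267751012 = 23267751216$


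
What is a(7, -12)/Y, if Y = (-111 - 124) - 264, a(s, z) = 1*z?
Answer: 12/499 ≈ 0.024048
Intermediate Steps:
a(s, z) = z
Y = -499 (Y = -235 - 264 = -499)
a(7, -12)/Y = -12/(-499) = -12*(-1/499) = 12/499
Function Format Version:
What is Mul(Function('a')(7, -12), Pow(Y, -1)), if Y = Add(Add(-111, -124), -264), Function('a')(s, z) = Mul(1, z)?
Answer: Rational(12, 499) ≈ 0.024048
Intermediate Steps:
Function('a')(s, z) = z
Y = -499 (Y = Add(-235, -264) = -499)
Mul(Function('a')(7, -12), Pow(Y, -1)) = Mul(-12, Pow(-499, -1)) = Mul(-12, Rational(-1, 499)) = Rational(12, 499)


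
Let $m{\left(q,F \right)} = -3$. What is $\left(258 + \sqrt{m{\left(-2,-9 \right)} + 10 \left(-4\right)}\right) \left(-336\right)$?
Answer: $-86688 - 336 i \sqrt{43} \approx -86688.0 - 2203.3 i$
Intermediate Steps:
$\left(258 + \sqrt{m{\left(-2,-9 \right)} + 10 \left(-4\right)}\right) \left(-336\right) = \left(258 + \sqrt{-3 + 10 \left(-4\right)}\right) \left(-336\right) = \left(258 + \sqrt{-3 - 40}\right) \left(-336\right) = \left(258 + \sqrt{-43}\right) \left(-336\right) = \left(258 + i \sqrt{43}\right) \left(-336\right) = -86688 - 336 i \sqrt{43}$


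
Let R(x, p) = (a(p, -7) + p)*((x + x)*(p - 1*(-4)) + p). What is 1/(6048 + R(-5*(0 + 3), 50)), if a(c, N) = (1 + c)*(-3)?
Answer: 1/167758 ≈ 5.9610e-6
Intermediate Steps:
a(c, N) = -3 - 3*c
R(x, p) = (-3 - 2*p)*(p + 2*x*(4 + p)) (R(x, p) = ((-3 - 3*p) + p)*((x + x)*(p - 1*(-4)) + p) = (-3 - 2*p)*((2*x)*(p + 4) + p) = (-3 - 2*p)*((2*x)*(4 + p) + p) = (-3 - 2*p)*(2*x*(4 + p) + p) = (-3 - 2*p)*(p + 2*x*(4 + p)))
1/(6048 + R(-5*(0 + 3), 50)) = 1/(6048 + (-(-120)*(0 + 3) - 3*50 - 2*50**2 - 22*50*(-5*(0 + 3)) - 4*(-5*(0 + 3))*50**2)) = 1/(6048 + (-(-120)*3 - 150 - 2*2500 - 22*50*(-5*3) - 4*(-5*3)*2500)) = 1/(6048 + (-24*(-15) - 150 - 5000 - 22*50*(-15) - 4*(-15)*2500)) = 1/(6048 + (360 - 150 - 5000 + 16500 + 150000)) = 1/(6048 + 161710) = 1/167758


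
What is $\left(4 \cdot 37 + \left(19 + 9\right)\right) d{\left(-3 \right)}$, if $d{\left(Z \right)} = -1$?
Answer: $-176$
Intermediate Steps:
$\left(4 \cdot 37 + \left(19 + 9\right)\right) d{\left(-3 \right)} = \left(4 \cdot 37 + \left(19 + 9\right)\right) \left(-1\right) = \left(148 + 28\right) \left(-1\right) = 176 \left(-1\right) = -176$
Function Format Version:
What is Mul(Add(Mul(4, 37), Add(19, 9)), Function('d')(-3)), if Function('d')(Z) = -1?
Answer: -176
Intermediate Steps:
Mul(Add(Mul(4, 37), Add(19, 9)), Function('d')(-3)) = Mul(Add(Mul(4, 37), Add(19, 9)), -1) = Mul(Add(148, 28), -1) = Mul(176, -1) = -176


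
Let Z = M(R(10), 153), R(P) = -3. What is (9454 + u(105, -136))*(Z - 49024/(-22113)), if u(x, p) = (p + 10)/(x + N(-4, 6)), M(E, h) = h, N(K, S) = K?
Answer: 3276925325864/2233413 ≈ 1.4672e+6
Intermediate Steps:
Z = 153
u(x, p) = (10 + p)/(-4 + x) (u(x, p) = (p + 10)/(x - 4) = (10 + p)/(-4 + x))
(9454 + u(105, -136))*(Z - 49024/(-22113)) = (9454 + (10 - 136)/(-4 + 105))*(153 - 49024/(-22113)) = (9454 - 126/101)*(153 - 49024*(-1/22113)) = (9454 + (1/101)*(-126))*(153 + 49024/22113) = (9454 - 126/101)*(3432313/22113) = (954728/101)*(3432313/22113) = 3276925325864/2233413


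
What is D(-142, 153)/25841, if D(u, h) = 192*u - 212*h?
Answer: -59700/25841 ≈ -2.3103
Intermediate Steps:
D(u, h) = -212*h + 192*u
D(-142, 153)/25841 = (-212*153 + 192*(-142))/25841 = (-32436 - 27264)*(1/25841) = -59700*1/25841 = -59700/25841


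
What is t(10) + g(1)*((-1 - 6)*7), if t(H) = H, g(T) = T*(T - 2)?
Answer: 59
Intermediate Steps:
g(T) = T*(-2 + T)
t(10) + g(1)*((-1 - 6)*7) = 10 + (1*(-2 + 1))*((-1 - 6)*7) = 10 + (1*(-1))*(-7*7) = 10 - 1*(-49) = 10 + 49 = 59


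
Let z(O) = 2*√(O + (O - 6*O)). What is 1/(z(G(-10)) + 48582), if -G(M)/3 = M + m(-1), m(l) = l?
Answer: 8097/393368542 - I*√33/590052813 ≈ 2.0584e-5 - 9.7357e-9*I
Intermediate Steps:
G(M) = 3 - 3*M (G(M) = -3*(M - 1) = -3*(-1 + M) = 3 - 3*M)
z(O) = 4*√(-O) (z(O) = 2*√(O + (O - 6*O)) = 2*√(O - 5*O) = 2*√(-4*O) = 2*(2*√(-O)) = 4*√(-O))
1/(z(G(-10)) + 48582) = 1/(4*√(-(3 - 3*(-10))) + 48582) = 1/(4*√(-(3 + 30)) + 48582) = 1/(4*√(-1*33) + 48582) = 1/(4*√(-33) + 48582) = 1/(4*(I*√33) + 48582) = 1/(4*I*√33 + 48582) = 1/(48582 + 4*I*√33)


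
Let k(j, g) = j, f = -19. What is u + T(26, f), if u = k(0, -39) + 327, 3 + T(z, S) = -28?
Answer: 296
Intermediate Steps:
T(z, S) = -31 (T(z, S) = -3 - 28 = -31)
u = 327 (u = 0 + 327 = 327)
u + T(26, f) = 327 - 31 = 296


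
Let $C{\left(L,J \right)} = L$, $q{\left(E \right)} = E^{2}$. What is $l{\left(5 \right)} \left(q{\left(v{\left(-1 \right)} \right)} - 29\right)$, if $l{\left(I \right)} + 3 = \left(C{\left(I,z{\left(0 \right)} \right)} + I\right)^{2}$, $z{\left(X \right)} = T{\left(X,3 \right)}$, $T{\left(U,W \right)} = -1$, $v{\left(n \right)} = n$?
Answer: $-2716$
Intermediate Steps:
$z{\left(X \right)} = -1$
$l{\left(I \right)} = -3 + 4 I^{2}$ ($l{\left(I \right)} = -3 + \left(I + I\right)^{2} = -3 + \left(2 I\right)^{2} = -3 + 4 I^{2}$)
$l{\left(5 \right)} \left(q{\left(v{\left(-1 \right)} \right)} - 29\right) = \left(-3 + 4 \cdot 5^{2}\right) \left(\left(-1\right)^{2} - 29\right) = \left(-3 + 4 \cdot 25\right) \left(1 - 29\right) = \left(-3 + 100\right) \left(-28\right) = 97 \left(-28\right) = -2716$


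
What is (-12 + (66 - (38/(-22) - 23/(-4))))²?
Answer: 4835601/1936 ≈ 2497.7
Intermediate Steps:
(-12 + (66 - (38/(-22) - 23/(-4))))² = (-12 + (66 - (38*(-1/22) - 23*(-¼))))² = (-12 + (66 - (-19/11 + 23/4)))² = (-12 + (66 - 1*177/44))² = (-12 + (66 - 177/44))² = (-12 + 2727/44)² = (2199/44)² = 4835601/1936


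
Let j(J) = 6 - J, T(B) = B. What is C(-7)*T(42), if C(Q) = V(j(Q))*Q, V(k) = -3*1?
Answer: 882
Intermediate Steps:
V(k) = -3
C(Q) = -3*Q
C(-7)*T(42) = -3*(-7)*42 = 21*42 = 882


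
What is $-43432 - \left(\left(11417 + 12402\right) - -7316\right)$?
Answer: $-74567$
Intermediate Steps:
$-43432 - \left(\left(11417 + 12402\right) - -7316\right) = -43432 - \left(23819 + 7316\right) = -43432 - 31135 = -74567$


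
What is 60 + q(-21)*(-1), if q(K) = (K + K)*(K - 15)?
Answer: -1452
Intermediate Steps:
q(K) = 2*K*(-15 + K) (q(K) = (2*K)*(-15 + K) = 2*K*(-15 + K))
60 + q(-21)*(-1) = 60 + (2*(-21)*(-15 - 21))*(-1) = 60 + (2*(-21)*(-36))*(-1) = 60 + 1512*(-1) = 60 - 1512 = -1452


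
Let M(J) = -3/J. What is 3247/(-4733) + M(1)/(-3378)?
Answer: -3651389/5329358 ≈ -0.68515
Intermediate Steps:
3247/(-4733) + M(1)/(-3378) = 3247/(-4733) - 3/1/(-3378) = 3247*(-1/4733) - 3*1*(-1/3378) = -3247/4733 - 3*(-1/3378) = -3247/4733 + 1/1126 = -3651389/5329358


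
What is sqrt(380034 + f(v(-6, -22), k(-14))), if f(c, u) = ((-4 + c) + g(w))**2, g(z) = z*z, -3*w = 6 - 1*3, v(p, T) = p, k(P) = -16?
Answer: 3*sqrt(42235) ≈ 616.54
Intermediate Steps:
w = -1 (w = -(6 - 1*3)/3 = -(6 - 3)/3 = -1/3*3 = -1)
g(z) = z**2
f(c, u) = (-3 + c)**2 (f(c, u) = ((-4 + c) + (-1)**2)**2 = ((-4 + c) + 1)**2 = (-3 + c)**2)
sqrt(380034 + f(v(-6, -22), k(-14))) = sqrt(380034 + (-3 - 6)**2) = sqrt(380034 + (-9)**2) = sqrt(380034 + 81) = sqrt(380115) = 3*sqrt(42235)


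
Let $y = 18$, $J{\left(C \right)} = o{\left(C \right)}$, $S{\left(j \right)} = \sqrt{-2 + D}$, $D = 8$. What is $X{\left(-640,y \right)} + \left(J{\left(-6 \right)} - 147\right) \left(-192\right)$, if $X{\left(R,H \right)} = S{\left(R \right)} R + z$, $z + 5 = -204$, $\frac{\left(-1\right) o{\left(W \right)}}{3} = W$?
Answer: $24559 - 640 \sqrt{6} \approx 22991.0$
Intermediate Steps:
$o{\left(W \right)} = - 3 W$
$S{\left(j \right)} = \sqrt{6}$ ($S{\left(j \right)} = \sqrt{-2 + 8} = \sqrt{6}$)
$J{\left(C \right)} = - 3 C$
$z = -209$ ($z = -5 - 204 = -209$)
$X{\left(R,H \right)} = -209 + R \sqrt{6}$ ($X{\left(R,H \right)} = \sqrt{6} R - 209 = R \sqrt{6} - 209 = -209 + R \sqrt{6}$)
$X{\left(-640,y \right)} + \left(J{\left(-6 \right)} - 147\right) \left(-192\right) = \left(-209 - 640 \sqrt{6}\right) + \left(\left(-3\right) \left(-6\right) - 147\right) \left(-192\right) = \left(-209 - 640 \sqrt{6}\right) + \left(18 - 147\right) \left(-192\right) = \left(-209 - 640 \sqrt{6}\right) - -24768 = \left(-209 - 640 \sqrt{6}\right) + 24768 = 24559 - 640 \sqrt{6}$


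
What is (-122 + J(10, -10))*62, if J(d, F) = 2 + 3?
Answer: -7254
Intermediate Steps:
J(d, F) = 5
(-122 + J(10, -10))*62 = (-122 + 5)*62 = -117*62 = -7254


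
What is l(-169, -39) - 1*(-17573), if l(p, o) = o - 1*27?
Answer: 17507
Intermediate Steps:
l(p, o) = -27 + o (l(p, o) = o - 27 = -27 + o)
l(-169, -39) - 1*(-17573) = (-27 - 39) - 1*(-17573) = -66 + 17573 = 17507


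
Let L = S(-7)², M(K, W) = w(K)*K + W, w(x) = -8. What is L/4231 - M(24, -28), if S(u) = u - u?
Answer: 220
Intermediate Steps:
M(K, W) = W - 8*K (M(K, W) = -8*K + W = W - 8*K)
S(u) = 0
L = 0 (L = 0² = 0)
L/4231 - M(24, -28) = 0/4231 - (-28 - 8*24) = 0*(1/4231) - (-28 - 192) = 0 - 1*(-220) = 0 + 220 = 220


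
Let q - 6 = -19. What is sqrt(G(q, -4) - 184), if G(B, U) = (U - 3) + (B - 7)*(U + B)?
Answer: sqrt(149) ≈ 12.207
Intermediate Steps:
q = -13 (q = 6 - 19 = -13)
G(B, U) = -3 + U + (-7 + B)*(B + U) (G(B, U) = (-3 + U) + (-7 + B)*(B + U) = -3 + U + (-7 + B)*(B + U))
sqrt(G(q, -4) - 184) = sqrt((-3 + (-13)**2 - 7*(-13) - 6*(-4) - 13*(-4)) - 184) = sqrt((-3 + 169 + 91 + 24 + 52) - 184) = sqrt(333 - 184) = sqrt(149)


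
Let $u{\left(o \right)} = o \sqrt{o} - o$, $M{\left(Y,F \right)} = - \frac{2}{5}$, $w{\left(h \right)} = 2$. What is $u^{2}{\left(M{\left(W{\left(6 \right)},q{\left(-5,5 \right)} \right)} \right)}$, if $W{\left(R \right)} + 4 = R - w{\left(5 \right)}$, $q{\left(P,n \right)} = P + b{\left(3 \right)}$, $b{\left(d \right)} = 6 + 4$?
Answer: $\frac{12}{125} - \frac{8 i \sqrt{10}}{125} \approx 0.096 - 0.20239 i$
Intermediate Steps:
$b{\left(d \right)} = 10$
$q{\left(P,n \right)} = 10 + P$ ($q{\left(P,n \right)} = P + 10 = 10 + P$)
$W{\left(R \right)} = -6 + R$ ($W{\left(R \right)} = -4 + \left(R - 2\right) = -4 + \left(-2 + R\right) = -6 + R$)
$M{\left(Y,F \right)} = - \frac{2}{5}$ ($M{\left(Y,F \right)} = \left(-2\right) \frac{1}{5} = - \frac{2}{5}$)
$u{\left(o \right)} = o^{\frac{3}{2}} - o$
$u^{2}{\left(M{\left(W{\left(6 \right)},q{\left(-5,5 \right)} \right)} \right)} = \left(\left(- \frac{2}{5}\right)^{\frac{3}{2}} - - \frac{2}{5}\right)^{2} = \left(- \frac{2 i \sqrt{10}}{25} + \frac{2}{5}\right)^{2} = \left(\frac{2}{5} - \frac{2 i \sqrt{10}}{25}\right)^{2}$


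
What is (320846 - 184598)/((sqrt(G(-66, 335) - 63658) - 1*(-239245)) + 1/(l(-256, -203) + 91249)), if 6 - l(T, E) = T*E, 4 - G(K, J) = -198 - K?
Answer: 2795105693093851312/4908077944223756193 - 35049079723252*I*sqrt(7058)/4908077944223756193 ≈ 0.56949 - 0.00059994*I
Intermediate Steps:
G(K, J) = 202 + K (G(K, J) = 4 - (-198 - K) = 4 + (198 + K) = 202 + K)
l(T, E) = 6 - E*T (l(T, E) = 6 - T*E = 6 - E*T)
(320846 - 184598)/((sqrt(G(-66, 335) - 63658) - 1*(-239245)) + 1/(l(-256, -203) + 91249)) = (320846 - 184598)/((sqrt((202 - 66) - 63658) - 1*(-239245)) + 1/((6 - 1*(-203)*(-256)) + 91249)) = 136248/((sqrt(136 - 63658) + 239245) + 1/((6 - 51968) + 91249)) = 136248/((sqrt(-63522) + 239245) + 1/(-51962 + 91249)) = 136248/((3*I*sqrt(7058) + 239245) + 1/39287) = 136248/((239245 + 3*I*sqrt(7058)) + 1/39287) = 136248/(9399218316/39287 + 3*I*sqrt(7058))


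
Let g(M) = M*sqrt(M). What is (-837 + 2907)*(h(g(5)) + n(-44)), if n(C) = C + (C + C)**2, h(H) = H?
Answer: 15939000 + 10350*sqrt(5) ≈ 1.5962e+7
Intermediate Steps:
g(M) = M**(3/2)
n(C) = C + 4*C**2 (n(C) = C + (2*C)**2 = C + 4*C**2)
(-837 + 2907)*(h(g(5)) + n(-44)) = (-837 + 2907)*(5**(3/2) - 44*(1 + 4*(-44))) = 2070*(5*sqrt(5) - 44*(1 - 176)) = 2070*(5*sqrt(5) - 44*(-175)) = 2070*(5*sqrt(5) + 7700) = 2070*(7700 + 5*sqrt(5)) = 15939000 + 10350*sqrt(5)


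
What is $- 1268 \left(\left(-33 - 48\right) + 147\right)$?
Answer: $-83688$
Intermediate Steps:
$- 1268 \left(\left(-33 - 48\right) + 147\right) = - 1268 \left(-81 + 147\right) = \left(-1268\right) 66 = -83688$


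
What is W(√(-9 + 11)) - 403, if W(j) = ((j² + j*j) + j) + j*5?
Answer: -399 + 6*√2 ≈ -390.51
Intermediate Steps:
W(j) = 2*j² + 6*j (W(j) = ((j² + j²) + j) + 5*j = (2*j² + j) + 5*j = (j + 2*j²) + 5*j = 2*j² + 6*j)
W(√(-9 + 11)) - 403 = 2*√(-9 + 11)*(3 + √(-9 + 11)) - 403 = 2*√2*(3 + √2) - 403 = -403 + 2*√2*(3 + √2)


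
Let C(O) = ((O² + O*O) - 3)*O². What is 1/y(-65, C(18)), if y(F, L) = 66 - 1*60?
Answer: ⅙ ≈ 0.16667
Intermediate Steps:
C(O) = O²*(-3 + 2*O²) (C(O) = ((O² + O²) - 3)*O² = (2*O² - 3)*O² = (-3 + 2*O²)*O² = O²*(-3 + 2*O²))
y(F, L) = 6 (y(F, L) = 66 - 60 = 6)
1/y(-65, C(18)) = 1/6 = ⅙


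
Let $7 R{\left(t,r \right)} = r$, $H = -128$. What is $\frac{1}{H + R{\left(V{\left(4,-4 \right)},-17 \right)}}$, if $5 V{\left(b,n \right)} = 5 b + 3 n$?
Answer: $- \frac{7}{913} \approx -0.007667$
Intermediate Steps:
$V{\left(b,n \right)} = b + \frac{3 n}{5}$ ($V{\left(b,n \right)} = \frac{5 b + 3 n}{5} = \frac{3 n + 5 b}{5} = b + \frac{3 n}{5}$)
$R{\left(t,r \right)} = \frac{r}{7}$
$\frac{1}{H + R{\left(V{\left(4,-4 \right)},-17 \right)}} = \frac{1}{-128 + \frac{1}{7} \left(-17\right)} = \frac{1}{-128 - \frac{17}{7}} = \frac{1}{- \frac{913}{7}} = - \frac{7}{913}$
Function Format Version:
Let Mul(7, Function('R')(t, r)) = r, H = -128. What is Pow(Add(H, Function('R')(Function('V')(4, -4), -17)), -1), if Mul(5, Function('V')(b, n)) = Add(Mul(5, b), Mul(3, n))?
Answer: Rational(-7, 913) ≈ -0.0076670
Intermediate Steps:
Function('V')(b, n) = Add(b, Mul(Rational(3, 5), n)) (Function('V')(b, n) = Mul(Rational(1, 5), Add(Mul(5, b), Mul(3, n))) = Mul(Rational(1, 5), Add(Mul(3, n), Mul(5, b))) = Add(b, Mul(Rational(3, 5), n)))
Function('R')(t, r) = Mul(Rational(1, 7), r)
Pow(Add(H, Function('R')(Function('V')(4, -4), -17)), -1) = Pow(Add(-128, Mul(Rational(1, 7), -17)), -1) = Pow(Add(-128, Rational(-17, 7)), -1) = Pow(Rational(-913, 7), -1) = Rational(-7, 913)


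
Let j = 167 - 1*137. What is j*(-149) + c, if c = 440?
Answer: -4030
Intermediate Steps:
j = 30 (j = 167 - 137 = 30)
j*(-149) + c = 30*(-149) + 440 = -4470 + 440 = -4030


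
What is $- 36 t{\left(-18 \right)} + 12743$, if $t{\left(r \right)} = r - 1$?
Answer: $13427$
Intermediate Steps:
$t{\left(r \right)} = -1 + r$
$- 36 t{\left(-18 \right)} + 12743 = - 36 \left(-1 - 18\right) + 12743 = \left(-36\right) \left(-19\right) + 12743 = 684 + 12743 = 13427$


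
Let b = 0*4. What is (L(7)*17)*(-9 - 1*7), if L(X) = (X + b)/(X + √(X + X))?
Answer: -1904/5 + 272*√14/5 ≈ -177.25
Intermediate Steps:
b = 0
L(X) = X/(X + √2*√X) (L(X) = (X + 0)/(X + √(X + X)) = X/(X + √(2*X)) = X/(X + √2*√X))
(L(7)*17)*(-9 - 1*7) = ((7/(7 + √2*√7))*17)*(-9 - 1*7) = ((7/(7 + √14))*17)*(-9 - 7) = (119/(7 + √14))*(-16) = -1904/(7 + √14)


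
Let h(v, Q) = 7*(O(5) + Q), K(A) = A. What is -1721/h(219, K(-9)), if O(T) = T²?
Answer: -1721/112 ≈ -15.366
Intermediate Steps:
h(v, Q) = 175 + 7*Q (h(v, Q) = 7*(5² + Q) = 7*(25 + Q) = 175 + 7*Q)
-1721/h(219, K(-9)) = -1721/(175 + 7*(-9)) = -1721/(175 - 63) = -1721/112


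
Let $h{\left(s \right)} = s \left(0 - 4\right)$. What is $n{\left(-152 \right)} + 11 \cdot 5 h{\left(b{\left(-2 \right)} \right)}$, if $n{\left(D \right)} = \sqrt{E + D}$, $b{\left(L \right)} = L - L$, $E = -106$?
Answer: $i \sqrt{258} \approx 16.062 i$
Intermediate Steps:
$b{\left(L \right)} = 0$
$h{\left(s \right)} = - 4 s$ ($h{\left(s \right)} = s \left(-4\right) = - 4 s$)
$n{\left(D \right)} = \sqrt{-106 + D}$
$n{\left(-152 \right)} + 11 \cdot 5 h{\left(b{\left(-2 \right)} \right)} = \sqrt{-106 - 152} + 11 \cdot 5 \left(\left(-4\right) 0\right) = \sqrt{-258} + 55 \cdot 0 = i \sqrt{258} + 0 = i \sqrt{258}$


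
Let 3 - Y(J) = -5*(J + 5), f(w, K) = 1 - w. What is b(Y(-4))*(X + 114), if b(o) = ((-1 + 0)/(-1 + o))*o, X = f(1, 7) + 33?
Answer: -168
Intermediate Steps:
X = 33 (X = (1 - 1*1) + 33 = (1 - 1) + 33 = 0 + 33 = 33)
Y(J) = 28 + 5*J (Y(J) = 3 - (-5)*(J + 5) = 3 - (-5)*(5 + J) = 3 - (-25 - 5*J) = 3 + (25 + 5*J) = 28 + 5*J)
b(o) = -o/(-1 + o) (b(o) = (-1/(-1 + o))*o = -o/(-1 + o))
b(Y(-4))*(X + 114) = (-(28 + 5*(-4))/(-1 + (28 + 5*(-4))))*(33 + 114) = -(28 - 20)/(-1 + (28 - 20))*147 = -1*8/(-1 + 8)*147 = -1*8/7*147 = -1*8*1/7*147 = -8/7*147 = -168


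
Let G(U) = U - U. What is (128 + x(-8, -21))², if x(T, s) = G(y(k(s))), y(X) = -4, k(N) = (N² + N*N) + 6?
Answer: 16384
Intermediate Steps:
k(N) = 6 + 2*N² (k(N) = (N² + N²) + 6 = 2*N² + 6 = 6 + 2*N²)
G(U) = 0
x(T, s) = 0
(128 + x(-8, -21))² = (128 + 0)² = 128² = 16384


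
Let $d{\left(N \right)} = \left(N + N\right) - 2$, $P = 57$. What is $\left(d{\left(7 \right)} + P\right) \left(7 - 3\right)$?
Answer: $276$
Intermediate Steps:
$d{\left(N \right)} = -2 + 2 N$ ($d{\left(N \right)} = 2 N - 2 = -2 + 2 N$)
$\left(d{\left(7 \right)} + P\right) \left(7 - 3\right) = \left(\left(-2 + 2 \cdot 7\right) + 57\right) \left(7 - 3\right) = \left(\left(-2 + 14\right) + 57\right) \left(7 - 3\right) = \left(12 + 57\right) 4 = 69 \cdot 4 = 276$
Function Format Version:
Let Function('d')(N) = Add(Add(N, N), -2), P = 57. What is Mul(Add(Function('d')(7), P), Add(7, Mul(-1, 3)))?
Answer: 276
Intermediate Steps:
Function('d')(N) = Add(-2, Mul(2, N)) (Function('d')(N) = Add(Mul(2, N), -2) = Add(-2, Mul(2, N)))
Mul(Add(Function('d')(7), P), Add(7, Mul(-1, 3))) = Mul(Add(Add(-2, Mul(2, 7)), 57), Add(7, Mul(-1, 3))) = Mul(Add(Add(-2, 14), 57), Add(7, -3)) = Mul(Add(12, 57), 4) = Mul(69, 4) = 276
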